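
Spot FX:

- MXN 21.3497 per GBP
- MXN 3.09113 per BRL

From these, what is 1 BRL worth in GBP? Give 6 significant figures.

1 BRL × 3.09113 = 3.09113 MXN
3.09113 MXN ÷ 21.3497 = 0.144786 GBP

BRL/GBP = 0.144786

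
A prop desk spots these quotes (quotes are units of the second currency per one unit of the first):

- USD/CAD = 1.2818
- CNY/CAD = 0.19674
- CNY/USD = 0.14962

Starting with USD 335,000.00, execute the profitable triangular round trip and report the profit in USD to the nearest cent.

Profit: USD 8,658.87

Profitable loop is USD → CNY → CAD → USD:
USD 335,000.00 ÷ 0.14962 = CNY 2,239,005.48
CNY 2,239,005.48 × 0.19674 = CAD 440,501.94
CAD 440,501.94 ÷ 1.2818 = USD 343,658.87
Profit = USD 343,658.87 − USD 335,000.00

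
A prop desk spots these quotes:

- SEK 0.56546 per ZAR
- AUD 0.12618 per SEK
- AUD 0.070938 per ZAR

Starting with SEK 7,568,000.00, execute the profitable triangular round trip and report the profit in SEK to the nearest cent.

Profit: SEK 43,926.66

Profitable loop is SEK → AUD → ZAR → SEK:
SEK 7,568,000.00 × 0.12618 = AUD 954,930.24
AUD 954,930.24 ÷ 0.070938 = ZAR 13,461,476.78
ZAR 13,461,476.78 × 0.56546 = SEK 7,611,926.66
Profit = SEK 7,611,926.66 − SEK 7,568,000.00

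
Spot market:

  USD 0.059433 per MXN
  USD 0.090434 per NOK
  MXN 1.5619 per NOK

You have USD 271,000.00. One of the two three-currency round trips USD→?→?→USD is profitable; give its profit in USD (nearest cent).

Profitable loop is USD → NOK → MXN → USD:
USD 271,000.00 ÷ 0.090434 = NOK 2,996,660.55
NOK 2,996,660.55 × 1.5619 = MXN 4,680,484.11
MXN 4,680,484.11 × 0.059433 = USD 278,175.21
Profit = USD 278,175.21 − USD 271,000.00

Profit: USD 7,175.21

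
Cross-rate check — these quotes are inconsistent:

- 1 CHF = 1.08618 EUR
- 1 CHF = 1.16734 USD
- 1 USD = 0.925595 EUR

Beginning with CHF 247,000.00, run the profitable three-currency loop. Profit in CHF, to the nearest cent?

Profitable loop is CHF → EUR → USD → CHF:
CHF 247,000.00 × 1.08618 = EUR 268,286.46
EUR 268,286.46 ÷ 0.925595 = USD 289,852.97
USD 289,852.97 ÷ 1.16734 = CHF 248,302.10
Profit = CHF 248,302.10 − CHF 247,000.00

Profit: CHF 1,302.10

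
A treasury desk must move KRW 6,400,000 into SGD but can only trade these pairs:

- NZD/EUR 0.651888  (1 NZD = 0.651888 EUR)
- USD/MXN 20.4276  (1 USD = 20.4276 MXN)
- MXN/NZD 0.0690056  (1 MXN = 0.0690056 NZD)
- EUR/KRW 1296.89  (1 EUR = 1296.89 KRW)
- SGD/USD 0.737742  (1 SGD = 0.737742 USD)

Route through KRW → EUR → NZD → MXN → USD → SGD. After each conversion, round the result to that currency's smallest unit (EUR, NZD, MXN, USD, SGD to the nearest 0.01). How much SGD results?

SGD 7,279.43

KRW 6,400,000 ÷ 1296.89 = EUR 4,934.88
EUR 4,934.88 ÷ 0.651888 = NZD 7,570.13
NZD 7,570.13 ÷ 0.0690056 = MXN 109,703.13
MXN 109,703.13 ÷ 20.4276 = USD 5,370.34
USD 5,370.34 ÷ 0.737742 = SGD 7,279.43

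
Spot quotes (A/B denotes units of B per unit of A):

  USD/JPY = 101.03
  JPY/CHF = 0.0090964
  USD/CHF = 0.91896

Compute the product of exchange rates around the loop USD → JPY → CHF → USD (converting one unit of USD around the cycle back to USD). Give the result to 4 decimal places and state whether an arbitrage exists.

1.0001 (no arbitrage)

Around USD → JPY → CHF → USD: 1 × 101.03 × 0.0090964 ÷ 0.91896 = 1.000054
Product ≈ 1 (deviation 0.005%, within rounding noise).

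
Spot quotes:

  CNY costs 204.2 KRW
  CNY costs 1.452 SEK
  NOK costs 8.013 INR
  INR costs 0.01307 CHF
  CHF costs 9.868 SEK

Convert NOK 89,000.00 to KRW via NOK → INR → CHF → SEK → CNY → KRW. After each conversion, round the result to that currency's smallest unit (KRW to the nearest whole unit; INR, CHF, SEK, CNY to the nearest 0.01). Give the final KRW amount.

KRW 12,935,372

NOK 89,000.00 × 8.013 = INR 713,157.00
INR 713,157.00 × 0.01307 = CHF 9,320.96
CHF 9,320.96 × 9.868 = SEK 91,979.23
SEK 91,979.23 ÷ 1.452 = CNY 63,346.58
CNY 63,346.58 × 204.2 = KRW 12,935,372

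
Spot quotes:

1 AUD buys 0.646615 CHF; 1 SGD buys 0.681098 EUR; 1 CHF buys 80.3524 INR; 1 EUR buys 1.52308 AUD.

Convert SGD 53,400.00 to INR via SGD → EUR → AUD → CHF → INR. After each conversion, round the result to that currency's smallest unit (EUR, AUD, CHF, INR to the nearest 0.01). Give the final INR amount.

SGD 53,400.00 × 0.681098 = EUR 36,370.63
EUR 36,370.63 × 1.52308 = AUD 55,395.38
AUD 55,395.38 × 0.646615 = CHF 35,819.48
CHF 35,819.48 × 80.3524 = INR 2,878,181.18

INR 2,878,181.18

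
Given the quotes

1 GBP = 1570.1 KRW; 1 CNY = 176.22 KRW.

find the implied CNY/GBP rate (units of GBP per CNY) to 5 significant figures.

1 CNY × 176.22 = 176.22 KRW
176.22 KRW ÷ 1570.1 = 0.112235 GBP

CNY/GBP = 0.11223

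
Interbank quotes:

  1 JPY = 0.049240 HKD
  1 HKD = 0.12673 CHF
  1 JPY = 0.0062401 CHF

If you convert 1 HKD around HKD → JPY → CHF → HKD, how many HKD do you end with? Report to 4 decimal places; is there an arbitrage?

Around HKD → JPY → CHF → HKD: 1 ÷ 0.049240 × 0.0062401 ÷ 0.12673 = 0.999986
Product ≈ 1 (deviation 0.001%, within rounding noise).

1.0000 (no arbitrage)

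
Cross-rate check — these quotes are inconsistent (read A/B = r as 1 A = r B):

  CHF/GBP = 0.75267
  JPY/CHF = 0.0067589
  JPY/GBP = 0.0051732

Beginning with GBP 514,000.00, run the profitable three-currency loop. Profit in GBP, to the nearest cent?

Profitable loop is GBP → CHF → JPY → GBP:
GBP 514,000.00 ÷ 0.75267 = CHF 682,902.20
CHF 682,902.20 ÷ 0.0067589 = JPY 101,037,477
JPY 101,037,477 × 0.0051732 = GBP 522,687.07
Profit = GBP 522,687.07 − GBP 514,000.00

Profit: GBP 8,687.07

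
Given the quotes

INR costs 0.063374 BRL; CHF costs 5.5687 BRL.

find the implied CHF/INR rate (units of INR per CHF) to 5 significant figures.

CHF/INR = 87.870

1 CHF × 5.5687 = 5.5687 BRL
5.5687 BRL ÷ 0.063374 = 87.8704 INR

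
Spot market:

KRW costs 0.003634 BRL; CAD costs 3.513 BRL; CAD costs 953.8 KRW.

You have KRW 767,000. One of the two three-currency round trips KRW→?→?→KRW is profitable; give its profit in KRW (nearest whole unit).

Profitable loop is KRW → CAD → BRL → KRW:
KRW 767,000 ÷ 953.8 = CAD 804.15
CAD 804.15 × 3.513 = BRL 2,824.99
BRL 2,824.99 ÷ 0.003634 = KRW 777,376
Profit = KRW 777,376 − KRW 767,000

Profit: KRW 10,376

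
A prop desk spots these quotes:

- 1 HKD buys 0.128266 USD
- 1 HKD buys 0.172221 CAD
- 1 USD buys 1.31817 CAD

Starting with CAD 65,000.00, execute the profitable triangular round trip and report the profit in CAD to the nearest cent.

Profitable loop is CAD → USD → HKD → CAD:
CAD 65,000.00 ÷ 1.31817 = USD 49,310.79
USD 49,310.79 ÷ 0.128266 = HKD 384,441.61
HKD 384,441.61 × 0.172221 = CAD 66,208.92
Profit = CAD 66,208.92 − CAD 65,000.00

Profit: CAD 1,208.92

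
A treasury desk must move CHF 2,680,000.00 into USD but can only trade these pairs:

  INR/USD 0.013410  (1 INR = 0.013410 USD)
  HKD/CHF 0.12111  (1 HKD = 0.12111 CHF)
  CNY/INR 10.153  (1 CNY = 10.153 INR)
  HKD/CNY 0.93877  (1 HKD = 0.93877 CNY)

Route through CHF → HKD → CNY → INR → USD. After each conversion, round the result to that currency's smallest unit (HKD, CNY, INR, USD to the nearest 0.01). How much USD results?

USD 2,828,376.09

CHF 2,680,000.00 ÷ 0.12111 = HKD 22,128,643.38
HKD 22,128,643.38 × 0.93877 = CNY 20,773,706.55
CNY 20,773,706.55 × 10.153 = INR 210,915,442.60
INR 210,915,442.60 × 0.013410 = USD 2,828,376.09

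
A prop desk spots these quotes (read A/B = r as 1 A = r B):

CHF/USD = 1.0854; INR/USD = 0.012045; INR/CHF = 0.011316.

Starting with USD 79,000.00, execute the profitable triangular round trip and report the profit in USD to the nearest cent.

Profit: USD 1,556.96

Profitable loop is USD → INR → CHF → USD:
USD 79,000.00 ÷ 0.012045 = INR 6,558,738.07
INR 6,558,738.07 × 0.011316 = CHF 74,218.68
CHF 74,218.68 × 1.0854 = USD 80,556.96
Profit = USD 80,556.96 − USD 79,000.00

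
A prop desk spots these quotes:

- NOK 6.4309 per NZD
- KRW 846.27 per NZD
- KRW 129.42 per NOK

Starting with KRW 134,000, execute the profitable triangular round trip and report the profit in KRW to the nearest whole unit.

Profitable loop is KRW → NOK → NZD → KRW:
KRW 134,000 ÷ 129.42 = NOK 1,035.39
NOK 1,035.39 ÷ 6.4309 = NZD 161.00
NZD 161.00 × 846.27 = KRW 136,251
Profit = KRW 136,251 − KRW 134,000

Profit: KRW 2,251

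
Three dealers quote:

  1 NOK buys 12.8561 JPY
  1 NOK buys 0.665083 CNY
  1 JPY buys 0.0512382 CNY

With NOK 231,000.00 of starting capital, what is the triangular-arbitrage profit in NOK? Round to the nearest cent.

Profit: NOK 2,230.17

Profitable loop is NOK → CNY → JPY → NOK:
NOK 231,000.00 × 0.665083 = CNY 153,634.17
CNY 153,634.17 ÷ 0.0512382 = JPY 2,998,430
JPY 2,998,430 ÷ 12.8561 = NOK 233,230.17
Profit = NOK 233,230.17 − NOK 231,000.00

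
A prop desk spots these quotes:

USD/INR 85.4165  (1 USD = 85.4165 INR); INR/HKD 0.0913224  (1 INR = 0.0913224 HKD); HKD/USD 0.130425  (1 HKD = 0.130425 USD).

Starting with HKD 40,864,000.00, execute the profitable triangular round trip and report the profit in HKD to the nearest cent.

Profitable loop is HKD → USD → INR → HKD:
HKD 40,864,000.00 × 0.130425 = USD 5,329,687.20
USD 5,329,687.20 × 85.4165 = INR 455,243,226.72
INR 455,243,226.72 × 0.0913224 = HKD 41,573,904.05
Profit = HKD 41,573,904.05 − HKD 40,864,000.00

Profit: HKD 709,904.05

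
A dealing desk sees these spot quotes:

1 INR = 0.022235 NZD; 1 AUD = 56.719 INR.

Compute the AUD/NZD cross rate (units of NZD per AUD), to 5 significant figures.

AUD/NZD = 1.2611

1 AUD × 56.719 = 56.719 INR
56.719 INR × 0.022235 = 1.26115 NZD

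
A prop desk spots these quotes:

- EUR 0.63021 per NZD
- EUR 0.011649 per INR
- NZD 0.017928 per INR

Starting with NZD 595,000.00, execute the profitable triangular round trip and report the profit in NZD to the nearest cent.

Profit: NZD 18,463.15

Profitable loop is NZD → INR → EUR → NZD:
NZD 595,000.00 ÷ 0.017928 = INR 33,188,308.79
INR 33,188,308.79 × 0.011649 = EUR 386,610.61
EUR 386,610.61 ÷ 0.63021 = NZD 613,463.15
Profit = NZD 613,463.15 − NZD 595,000.00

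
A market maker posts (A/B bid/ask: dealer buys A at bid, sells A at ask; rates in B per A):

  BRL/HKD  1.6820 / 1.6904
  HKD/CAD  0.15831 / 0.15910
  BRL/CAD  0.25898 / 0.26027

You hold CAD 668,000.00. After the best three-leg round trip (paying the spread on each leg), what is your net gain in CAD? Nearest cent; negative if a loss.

Best loop CAD → BRL → HKD → CAD:
CAD 668,000.00 ÷ 0.26027 (buy BRL at ask) = BRL 2,566,565.49
BRL 2,566,565.49 × 1.6820 (sell BRL at bid) = HKD 4,316,963.15
HKD 4,316,963.15 × 0.15831 (sell HKD at bid) = CAD 683,418.44

Net profit: CAD 15,418.44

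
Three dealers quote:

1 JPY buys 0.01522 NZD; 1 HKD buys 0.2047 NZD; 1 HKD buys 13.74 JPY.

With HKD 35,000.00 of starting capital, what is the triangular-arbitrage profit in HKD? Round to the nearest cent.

Profit: HKD 756.22

Profitable loop is HKD → JPY → NZD → HKD:
HKD 35,000.00 × 13.74 = JPY 480,900
JPY 480,900 × 0.01522 = NZD 7,319.30
NZD 7,319.30 ÷ 0.2047 = HKD 35,756.22
Profit = HKD 35,756.22 − HKD 35,000.00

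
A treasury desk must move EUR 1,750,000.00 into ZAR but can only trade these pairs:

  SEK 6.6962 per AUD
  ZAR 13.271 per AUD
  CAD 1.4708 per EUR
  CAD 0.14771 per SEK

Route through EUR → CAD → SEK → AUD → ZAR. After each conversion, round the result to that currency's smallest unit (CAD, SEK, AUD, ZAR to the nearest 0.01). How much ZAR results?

ZAR 34,534,804.66

EUR 1,750,000.00 × 1.4708 = CAD 2,573,900.00
CAD 2,573,900.00 ÷ 0.14771 = SEK 17,425,360.50
SEK 17,425,360.50 ÷ 6.6962 = AUD 2,602,275.99
AUD 2,602,275.99 × 13.271 = ZAR 34,534,804.66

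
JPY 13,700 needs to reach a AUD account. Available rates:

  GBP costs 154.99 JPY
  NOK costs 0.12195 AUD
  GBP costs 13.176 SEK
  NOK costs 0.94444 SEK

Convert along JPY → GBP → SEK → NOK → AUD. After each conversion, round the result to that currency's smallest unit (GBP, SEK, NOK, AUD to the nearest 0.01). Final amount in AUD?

AUD 150.38

JPY 13,700 ÷ 154.99 = GBP 88.39
GBP 88.39 × 13.176 = SEK 1,164.63
SEK 1,164.63 ÷ 0.94444 = NOK 1,233.14
NOK 1,233.14 × 0.12195 = AUD 150.38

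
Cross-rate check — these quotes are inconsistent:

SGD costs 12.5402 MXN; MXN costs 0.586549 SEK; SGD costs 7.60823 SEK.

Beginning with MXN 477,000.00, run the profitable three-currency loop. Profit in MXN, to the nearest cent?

Profit: MXN 16,393.30

Profitable loop is MXN → SGD → SEK → MXN:
MXN 477,000.00 ÷ 12.5402 = SGD 38,037.67
SGD 38,037.67 × 7.60823 = SEK 289,399.35
SEK 289,399.35 ÷ 0.586549 = MXN 493,393.30
Profit = MXN 493,393.30 − MXN 477,000.00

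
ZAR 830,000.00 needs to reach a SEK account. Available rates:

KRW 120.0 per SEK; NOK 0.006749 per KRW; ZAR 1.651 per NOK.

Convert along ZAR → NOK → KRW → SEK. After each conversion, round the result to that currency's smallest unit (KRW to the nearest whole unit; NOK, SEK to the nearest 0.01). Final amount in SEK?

SEK 620,740.88

ZAR 830,000.00 ÷ 1.651 = NOK 502,725.62
NOK 502,725.62 ÷ 0.006749 = KRW 74,488,905
KRW 74,488,905 ÷ 120.0 = SEK 620,740.88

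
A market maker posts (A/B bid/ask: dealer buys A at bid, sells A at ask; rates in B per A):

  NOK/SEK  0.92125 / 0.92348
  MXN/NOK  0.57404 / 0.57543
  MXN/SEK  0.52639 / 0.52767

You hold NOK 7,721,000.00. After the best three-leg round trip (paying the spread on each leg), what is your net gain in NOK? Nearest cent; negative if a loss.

Best loop NOK → SEK → MXN → NOK:
NOK 7,721,000.00 × 0.92125 (sell NOK at bid) = SEK 7,112,971.25
SEK 7,112,971.25 ÷ 0.52767 (buy MXN at ask) = MXN 13,479,961.43
MXN 13,479,961.43 × 0.57404 (sell MXN at bid) = NOK 7,738,037.06

Net profit: NOK 17,037.06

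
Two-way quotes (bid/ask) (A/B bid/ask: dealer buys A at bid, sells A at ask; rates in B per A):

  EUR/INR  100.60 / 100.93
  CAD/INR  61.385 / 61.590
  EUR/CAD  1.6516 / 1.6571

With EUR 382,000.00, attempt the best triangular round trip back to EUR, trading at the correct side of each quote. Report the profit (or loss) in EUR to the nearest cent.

Best loop EUR → CAD → INR → EUR:
EUR 382,000.00 × 1.6516 (sell EUR at bid) = CAD 630,911.20
CAD 630,911.20 × 61.385 (sell CAD at bid) = INR 38,728,484.01
INR 38,728,484.01 ÷ 100.93 (buy EUR at ask) = EUR 383,716.28

Net profit: EUR 1,716.28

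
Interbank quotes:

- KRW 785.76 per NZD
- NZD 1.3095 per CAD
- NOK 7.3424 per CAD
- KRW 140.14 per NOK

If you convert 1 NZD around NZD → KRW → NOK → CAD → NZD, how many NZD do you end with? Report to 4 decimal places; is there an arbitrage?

1.0000 (no arbitrage)

Around NZD → KRW → NOK → CAD → NZD: 1 × 785.76 ÷ 140.14 ÷ 7.3424 × 1.3095 = 0.999989
Product ≈ 1 (deviation 0.001%, within rounding noise).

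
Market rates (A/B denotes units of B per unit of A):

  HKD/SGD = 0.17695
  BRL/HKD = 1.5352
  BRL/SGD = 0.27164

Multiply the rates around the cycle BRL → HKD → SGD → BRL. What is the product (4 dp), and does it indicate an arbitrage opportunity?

1.0001 (no arbitrage)

Around BRL → HKD → SGD → BRL: 1 × 1.5352 × 0.17695 ÷ 0.27164 = 1.000050
Product ≈ 1 (deviation 0.005%, within rounding noise).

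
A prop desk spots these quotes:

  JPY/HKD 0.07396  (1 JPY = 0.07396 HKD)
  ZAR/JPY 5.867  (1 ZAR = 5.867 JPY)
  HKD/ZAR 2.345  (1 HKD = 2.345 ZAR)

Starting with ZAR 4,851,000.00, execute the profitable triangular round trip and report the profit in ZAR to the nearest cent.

Profit: ZAR 85,135.95

Profitable loop is ZAR → JPY → HKD → ZAR:
ZAR 4,851,000.00 × 5.867 = JPY 28,460,817
JPY 28,460,817 × 0.07396 = HKD 2,104,962.03
HKD 2,104,962.03 × 2.345 = ZAR 4,936,135.95
Profit = ZAR 4,936,135.95 − ZAR 4,851,000.00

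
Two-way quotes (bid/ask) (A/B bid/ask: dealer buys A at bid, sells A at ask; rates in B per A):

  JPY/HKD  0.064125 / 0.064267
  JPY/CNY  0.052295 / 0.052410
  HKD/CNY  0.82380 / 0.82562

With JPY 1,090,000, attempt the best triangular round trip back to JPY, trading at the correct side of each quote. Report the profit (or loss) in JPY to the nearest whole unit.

Net profit: JPY 8,655

Best loop JPY → HKD → CNY → JPY:
JPY 1,090,000 × 0.064125 (sell JPY at bid) = HKD 69,896.25
HKD 69,896.25 × 0.82380 (sell HKD at bid) = CNY 57,580.53
CNY 57,580.53 ÷ 0.052410 (buy JPY at ask) = JPY 1,098,655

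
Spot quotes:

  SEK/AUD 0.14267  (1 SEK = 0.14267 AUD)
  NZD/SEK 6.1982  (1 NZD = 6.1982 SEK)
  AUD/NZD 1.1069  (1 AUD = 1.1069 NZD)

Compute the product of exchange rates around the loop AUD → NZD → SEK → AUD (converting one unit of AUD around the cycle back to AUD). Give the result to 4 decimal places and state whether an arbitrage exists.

0.9788 (arbitrage exists)

Around AUD → NZD → SEK → AUD: 1 × 1.1069 × 6.1982 × 0.14267 = 0.978829
Product < 1; profitable direction is AUD → SEK → NZD → AUD.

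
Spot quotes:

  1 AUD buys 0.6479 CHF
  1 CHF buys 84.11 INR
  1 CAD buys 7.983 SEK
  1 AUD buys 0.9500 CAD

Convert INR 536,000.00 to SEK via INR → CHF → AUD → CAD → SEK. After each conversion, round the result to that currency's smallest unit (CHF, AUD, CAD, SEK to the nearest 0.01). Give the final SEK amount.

INR 536,000.00 ÷ 84.11 = CHF 6,372.61
CHF 6,372.61 ÷ 0.6479 = AUD 9,835.79
AUD 9,835.79 × 0.9500 = CAD 9,344.00
CAD 9,344.00 × 7.983 = SEK 74,593.15

SEK 74,593.15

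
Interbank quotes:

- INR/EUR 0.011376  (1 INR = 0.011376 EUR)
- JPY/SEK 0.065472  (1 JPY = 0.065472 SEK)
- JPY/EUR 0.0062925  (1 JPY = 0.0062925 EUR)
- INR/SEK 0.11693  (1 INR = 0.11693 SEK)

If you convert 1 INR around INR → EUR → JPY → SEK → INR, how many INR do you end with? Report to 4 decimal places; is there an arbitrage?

1.0123 (arbitrage exists)

Around INR → EUR → JPY → SEK → INR: 1 × 0.011376 ÷ 0.0062925 × 0.065472 ÷ 0.11693 = 1.012269
Product > 1; profitable direction is INR → EUR → JPY → SEK → INR.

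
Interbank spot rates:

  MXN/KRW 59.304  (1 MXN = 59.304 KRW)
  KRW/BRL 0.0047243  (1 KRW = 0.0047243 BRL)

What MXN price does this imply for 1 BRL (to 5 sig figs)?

1 BRL ÷ 0.0047243 = 211.672 KRW
211.672 KRW ÷ 59.304 = 3.56926 MXN

BRL/MXN = 3.5693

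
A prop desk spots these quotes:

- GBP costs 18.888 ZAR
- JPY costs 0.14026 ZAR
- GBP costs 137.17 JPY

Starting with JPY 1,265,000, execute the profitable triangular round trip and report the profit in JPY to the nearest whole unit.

Profitable loop is JPY → ZAR → GBP → JPY:
JPY 1,265,000 × 0.14026 = ZAR 177,428.90
ZAR 177,428.90 ÷ 18.888 = GBP 9,393.74
GBP 9,393.74 × 137.17 = JPY 1,288,539
Profit = JPY 1,288,539 − JPY 1,265,000

Profit: JPY 23,539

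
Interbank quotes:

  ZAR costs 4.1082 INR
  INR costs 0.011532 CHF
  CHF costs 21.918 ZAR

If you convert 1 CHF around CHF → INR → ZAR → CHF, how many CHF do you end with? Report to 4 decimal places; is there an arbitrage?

Around CHF → INR → ZAR → CHF: 1 ÷ 0.011532 ÷ 4.1082 ÷ 21.918 = 0.963037
Product < 1; profitable direction is CHF → ZAR → INR → CHF.

0.9630 (arbitrage exists)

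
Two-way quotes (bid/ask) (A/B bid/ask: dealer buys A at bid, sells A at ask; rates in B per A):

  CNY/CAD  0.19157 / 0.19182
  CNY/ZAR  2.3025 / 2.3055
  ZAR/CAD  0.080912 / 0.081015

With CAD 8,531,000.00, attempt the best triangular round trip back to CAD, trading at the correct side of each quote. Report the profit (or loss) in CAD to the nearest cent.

Net profit: CAD 218,774.86

Best loop CAD → ZAR → CNY → CAD:
CAD 8,531,000.00 ÷ 0.081015 (buy ZAR at ask) = ZAR 105,301,487.38
ZAR 105,301,487.38 ÷ 2.3055 (buy CNY at ask) = CNY 45,674,034.86
CNY 45,674,034.86 × 0.19157 (sell CNY at bid) = CAD 8,749,774.86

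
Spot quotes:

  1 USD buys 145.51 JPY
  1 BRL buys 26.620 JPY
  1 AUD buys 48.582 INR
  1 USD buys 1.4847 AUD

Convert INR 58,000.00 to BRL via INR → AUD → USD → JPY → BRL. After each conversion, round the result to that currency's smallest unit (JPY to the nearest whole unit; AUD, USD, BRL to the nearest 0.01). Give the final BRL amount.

BRL 4,395.42

INR 58,000.00 ÷ 48.582 = AUD 1,193.86
AUD 1,193.86 ÷ 1.4847 = USD 804.11
USD 804.11 × 145.51 = JPY 117,006
JPY 117,006 ÷ 26.620 = BRL 4,395.42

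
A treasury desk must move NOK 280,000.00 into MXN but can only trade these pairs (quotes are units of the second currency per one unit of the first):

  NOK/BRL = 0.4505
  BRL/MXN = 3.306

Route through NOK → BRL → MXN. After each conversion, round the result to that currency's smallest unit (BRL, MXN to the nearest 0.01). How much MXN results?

NOK 280,000.00 × 0.4505 = BRL 126,140.00
BRL 126,140.00 × 3.306 = MXN 417,018.84

MXN 417,018.84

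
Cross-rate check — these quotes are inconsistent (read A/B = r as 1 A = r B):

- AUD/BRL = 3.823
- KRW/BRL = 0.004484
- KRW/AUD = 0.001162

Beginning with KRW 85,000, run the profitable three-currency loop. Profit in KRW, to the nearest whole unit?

Profitable loop is KRW → BRL → AUD → KRW:
KRW 85,000 × 0.004484 = BRL 381.14
BRL 381.14 ÷ 3.823 = AUD 99.70
AUD 99.70 ÷ 0.001162 = KRW 85,797
Profit = KRW 85,797 − KRW 85,000

Profit: KRW 797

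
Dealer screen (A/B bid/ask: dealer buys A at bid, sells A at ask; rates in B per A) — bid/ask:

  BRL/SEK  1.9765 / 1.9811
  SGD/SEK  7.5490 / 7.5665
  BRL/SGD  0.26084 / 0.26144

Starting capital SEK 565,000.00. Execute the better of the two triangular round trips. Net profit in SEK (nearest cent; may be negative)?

Best loop SEK → SGD → BRL → SEK:
SEK 565,000.00 ÷ 7.5665 (buy SGD at ask) = SGD 74,671.25
SGD 74,671.25 ÷ 0.26144 (buy BRL at ask) = BRL 285,615.24
BRL 285,615.24 × 1.9765 (sell BRL at bid) = SEK 564,518.52

Net result: SEK -481.48 (no profitable arbitrage after spreads)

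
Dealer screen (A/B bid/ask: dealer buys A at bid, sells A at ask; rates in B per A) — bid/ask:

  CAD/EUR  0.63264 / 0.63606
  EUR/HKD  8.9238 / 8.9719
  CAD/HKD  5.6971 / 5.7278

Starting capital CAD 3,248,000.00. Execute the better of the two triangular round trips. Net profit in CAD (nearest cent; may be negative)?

Best loop CAD → HKD → EUR → CAD:
CAD 3,248,000.00 × 5.6971 (sell CAD at bid) = HKD 18,504,180.80
HKD 18,504,180.80 ÷ 8.9719 (buy EUR at ask) = EUR 2,062,459.55
EUR 2,062,459.55 ÷ 0.63606 (buy CAD at ask) = CAD 3,242,555.02

Net result: CAD -5,444.98 (no profitable arbitrage after spreads)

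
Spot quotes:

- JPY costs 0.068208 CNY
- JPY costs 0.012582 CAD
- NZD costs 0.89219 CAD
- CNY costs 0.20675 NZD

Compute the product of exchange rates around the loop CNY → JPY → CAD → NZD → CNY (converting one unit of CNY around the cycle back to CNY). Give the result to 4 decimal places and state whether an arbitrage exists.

1.0000 (no arbitrage)

Around CNY → JPY → CAD → NZD → CNY: 1 ÷ 0.068208 × 0.012582 ÷ 0.89219 ÷ 0.20675 = 1.000026
Product ≈ 1 (deviation 0.003%, within rounding noise).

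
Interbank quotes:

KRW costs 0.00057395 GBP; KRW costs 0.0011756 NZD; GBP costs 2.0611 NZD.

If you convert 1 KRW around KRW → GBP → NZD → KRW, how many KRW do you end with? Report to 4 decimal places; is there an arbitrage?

Around KRW → GBP → NZD → KRW: 1 × 0.00057395 × 2.0611 ÷ 0.0011756 = 1.006268
Product > 1; profitable direction is KRW → GBP → NZD → KRW.

1.0063 (arbitrage exists)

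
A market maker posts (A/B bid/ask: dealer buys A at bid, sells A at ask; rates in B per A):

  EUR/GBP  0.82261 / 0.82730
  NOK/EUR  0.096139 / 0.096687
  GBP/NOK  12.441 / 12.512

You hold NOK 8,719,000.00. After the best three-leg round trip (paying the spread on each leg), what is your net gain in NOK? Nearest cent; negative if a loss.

Best loop NOK → GBP → EUR → NOK:
NOK 8,719,000.00 ÷ 12.512 (buy GBP at ask) = GBP 696,851.02
GBP 696,851.02 ÷ 0.82730 (buy EUR at ask) = EUR 842,319.62
EUR 842,319.62 ÷ 0.096687 (buy NOK at ask) = NOK 8,711,818.77

Net result: NOK -7,181.23 (no profitable arbitrage after spreads)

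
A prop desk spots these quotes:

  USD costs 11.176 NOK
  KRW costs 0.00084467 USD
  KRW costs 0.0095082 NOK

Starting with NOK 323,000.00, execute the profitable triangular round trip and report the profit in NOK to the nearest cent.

Profit: NOK 2,332.44

Profitable loop is NOK → USD → KRW → NOK:
NOK 323,000.00 ÷ 11.176 = USD 28,901.22
USD 28,901.22 ÷ 0.00084467 = KRW 34,215,986
KRW 34,215,986 × 0.0095082 = NOK 325,332.44
Profit = NOK 325,332.44 − NOK 323,000.00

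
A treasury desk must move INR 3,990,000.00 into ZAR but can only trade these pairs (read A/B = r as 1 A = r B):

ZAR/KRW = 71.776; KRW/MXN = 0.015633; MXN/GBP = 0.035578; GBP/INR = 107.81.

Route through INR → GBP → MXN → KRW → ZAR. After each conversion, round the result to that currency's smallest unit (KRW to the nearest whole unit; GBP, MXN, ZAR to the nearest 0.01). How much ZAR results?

ZAR 927,066.08

INR 3,990,000.00 ÷ 107.81 = GBP 37,009.55
GBP 37,009.55 ÷ 0.035578 = MXN 1,040,236.94
MXN 1,040,236.94 ÷ 0.015633 = KRW 66,541,095
KRW 66,541,095 ÷ 71.776 = ZAR 927,066.08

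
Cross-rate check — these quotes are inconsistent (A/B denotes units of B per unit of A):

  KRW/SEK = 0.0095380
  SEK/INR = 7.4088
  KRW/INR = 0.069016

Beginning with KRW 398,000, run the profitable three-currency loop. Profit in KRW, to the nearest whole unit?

Profitable loop is KRW → SEK → INR → KRW:
KRW 398,000 × 0.0095380 = SEK 3,796.12
SEK 3,796.12 × 7.4088 = INR 28,124.72
INR 28,124.72 ÷ 0.069016 = KRW 407,510
Profit = KRW 407,510 − KRW 398,000

Profit: KRW 9,510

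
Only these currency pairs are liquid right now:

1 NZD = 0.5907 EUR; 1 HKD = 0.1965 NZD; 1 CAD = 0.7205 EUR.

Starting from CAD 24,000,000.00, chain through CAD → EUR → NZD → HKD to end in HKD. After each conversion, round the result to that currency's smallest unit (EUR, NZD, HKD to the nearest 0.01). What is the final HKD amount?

CAD 24,000,000.00 × 0.7205 = EUR 17,292,000.00
EUR 17,292,000.00 ÷ 0.5907 = NZD 29,273,743.02
NZD 29,273,743.02 ÷ 0.1965 = HKD 148,975,791.45

HKD 148,975,791.45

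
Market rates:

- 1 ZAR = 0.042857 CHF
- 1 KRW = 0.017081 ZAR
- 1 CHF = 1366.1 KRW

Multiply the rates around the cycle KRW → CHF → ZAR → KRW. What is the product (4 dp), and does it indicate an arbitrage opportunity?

Around KRW → CHF → ZAR → KRW: 1 ÷ 1366.1 ÷ 0.042857 ÷ 0.017081 = 0.999960
Product ≈ 1 (deviation 0.004%, within rounding noise).

1.0000 (no arbitrage)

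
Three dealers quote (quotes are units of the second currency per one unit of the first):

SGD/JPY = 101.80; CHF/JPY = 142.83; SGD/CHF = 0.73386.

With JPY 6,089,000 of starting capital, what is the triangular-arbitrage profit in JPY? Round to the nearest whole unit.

Profitable loop is JPY → SGD → CHF → JPY:
JPY 6,089,000 ÷ 101.80 = SGD 59,813.36
SGD 59,813.36 × 0.73386 = CHF 43,894.63
CHF 43,894.63 × 142.83 = JPY 6,269,470
Profit = JPY 6,269,470 − JPY 6,089,000

Profit: JPY 180,470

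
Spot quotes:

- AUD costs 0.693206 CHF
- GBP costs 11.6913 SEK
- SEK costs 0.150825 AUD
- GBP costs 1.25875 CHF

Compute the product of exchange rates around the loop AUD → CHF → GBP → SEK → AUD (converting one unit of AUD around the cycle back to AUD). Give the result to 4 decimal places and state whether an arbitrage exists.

0.9711 (arbitrage exists)

Around AUD → CHF → GBP → SEK → AUD: 1 × 0.693206 ÷ 1.25875 × 11.6913 × 0.150825 = 0.971089
Product < 1; profitable direction is AUD → SEK → GBP → CHF → AUD.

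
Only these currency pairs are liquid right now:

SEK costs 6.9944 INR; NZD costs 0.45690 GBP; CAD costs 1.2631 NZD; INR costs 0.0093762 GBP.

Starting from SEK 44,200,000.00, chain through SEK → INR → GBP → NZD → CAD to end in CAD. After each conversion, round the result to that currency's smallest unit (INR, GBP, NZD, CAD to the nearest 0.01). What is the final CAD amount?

SEK 44,200,000.00 × 6.9944 = INR 309,152,480.00
INR 309,152,480.00 × 0.0093762 = GBP 2,898,675.48
GBP 2,898,675.48 ÷ 0.45690 = NZD 6,344,222.98
NZD 6,344,222.98 ÷ 1.2631 = CAD 5,022,740.07

CAD 5,022,740.07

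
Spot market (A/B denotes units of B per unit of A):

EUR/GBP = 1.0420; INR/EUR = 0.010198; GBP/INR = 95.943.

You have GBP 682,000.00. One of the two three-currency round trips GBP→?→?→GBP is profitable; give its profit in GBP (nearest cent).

Profitable loop is GBP → INR → EUR → GBP:
GBP 682,000.00 × 95.943 = INR 65,433,126.00
INR 65,433,126.00 × 0.010198 = EUR 667,287.02
EUR 667,287.02 × 1.0420 = GBP 695,313.07
Profit = GBP 695,313.07 − GBP 682,000.00

Profit: GBP 13,313.07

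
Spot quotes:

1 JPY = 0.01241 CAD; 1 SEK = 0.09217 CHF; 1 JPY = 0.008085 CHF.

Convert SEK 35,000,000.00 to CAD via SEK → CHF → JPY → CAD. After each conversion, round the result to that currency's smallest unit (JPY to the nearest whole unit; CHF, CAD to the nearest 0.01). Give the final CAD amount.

CAD 4,951,643.72

SEK 35,000,000.00 × 0.09217 = CHF 3,225,950.00
CHF 3,225,950.00 ÷ 0.008085 = JPY 399,004,329
JPY 399,004,329 × 0.01241 = CAD 4,951,643.72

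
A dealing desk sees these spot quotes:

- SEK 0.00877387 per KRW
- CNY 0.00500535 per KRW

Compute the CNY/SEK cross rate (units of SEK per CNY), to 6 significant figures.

CNY/SEK = 1.75290

1 CNY ÷ 0.00500535 = 199.786 KRW
199.786 KRW × 0.00877387 = 1.7529 SEK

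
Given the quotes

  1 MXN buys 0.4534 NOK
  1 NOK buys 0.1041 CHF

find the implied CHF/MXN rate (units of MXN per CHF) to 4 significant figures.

CHF/MXN = 21.19

1 CHF ÷ 0.1041 = 9.60615 NOK
9.60615 NOK ÷ 0.4534 = 21.1869 MXN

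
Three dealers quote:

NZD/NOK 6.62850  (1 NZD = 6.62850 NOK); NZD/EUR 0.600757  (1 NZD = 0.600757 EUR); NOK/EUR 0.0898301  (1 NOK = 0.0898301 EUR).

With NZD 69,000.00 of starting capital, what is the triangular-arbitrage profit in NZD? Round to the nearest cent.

Profit: NZD 616.28

Profitable loop is NZD → EUR → NOK → NZD:
NZD 69,000.00 × 0.600757 = EUR 41,452.23
EUR 41,452.23 ÷ 0.0898301 = NOK 461,451.48
NOK 461,451.48 ÷ 6.62850 = NZD 69,616.28
Profit = NZD 69,616.28 − NZD 69,000.00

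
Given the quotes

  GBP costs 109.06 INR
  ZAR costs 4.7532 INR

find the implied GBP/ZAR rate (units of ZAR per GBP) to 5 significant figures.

1 GBP × 109.06 = 109.06 INR
109.06 INR ÷ 4.7532 = 22.9445 ZAR

GBP/ZAR = 22.945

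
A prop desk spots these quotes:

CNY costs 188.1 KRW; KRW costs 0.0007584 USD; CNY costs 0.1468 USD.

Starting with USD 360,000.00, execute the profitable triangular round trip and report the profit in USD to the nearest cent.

Profit: USD 10,460.10

Profitable loop is USD → KRW → CNY → USD:
USD 360,000.00 ÷ 0.0007584 = KRW 474,683,544
KRW 474,683,544 ÷ 188.1 = CNY 2,523,570.15
CNY 2,523,570.15 × 0.1468 = USD 370,460.10
Profit = USD 370,460.10 − USD 360,000.00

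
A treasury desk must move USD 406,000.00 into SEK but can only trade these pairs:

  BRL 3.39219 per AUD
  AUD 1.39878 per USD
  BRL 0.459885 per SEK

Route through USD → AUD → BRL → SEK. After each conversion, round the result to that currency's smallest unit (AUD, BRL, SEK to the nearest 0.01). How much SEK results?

SEK 4,188,961.54

USD 406,000.00 × 1.39878 = AUD 567,904.68
AUD 567,904.68 × 3.39219 = BRL 1,926,440.58
BRL 1,926,440.58 ÷ 0.459885 = SEK 4,188,961.54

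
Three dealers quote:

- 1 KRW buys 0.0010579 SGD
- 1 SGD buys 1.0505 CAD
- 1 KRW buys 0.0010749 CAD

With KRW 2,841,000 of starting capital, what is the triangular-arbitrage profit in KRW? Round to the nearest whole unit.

Profitable loop is KRW → SGD → CAD → KRW:
KRW 2,841,000 × 0.0010579 = SGD 3,005.49
SGD 3,005.49 × 1.0505 = CAD 3,157.27
CAD 3,157.27 ÷ 0.0010749 = KRW 2,937,270
Profit = KRW 2,937,270 − KRW 2,841,000

Profit: KRW 96,270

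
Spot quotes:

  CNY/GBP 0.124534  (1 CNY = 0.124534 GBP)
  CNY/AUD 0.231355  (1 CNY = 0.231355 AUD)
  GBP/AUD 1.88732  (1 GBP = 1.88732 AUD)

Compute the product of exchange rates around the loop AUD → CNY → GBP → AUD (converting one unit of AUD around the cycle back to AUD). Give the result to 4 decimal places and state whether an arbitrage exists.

Around AUD → CNY → GBP → AUD: 1 ÷ 0.231355 × 0.124534 × 1.88732 = 1.015908
Product > 1; profitable direction is AUD → CNY → GBP → AUD.

1.0159 (arbitrage exists)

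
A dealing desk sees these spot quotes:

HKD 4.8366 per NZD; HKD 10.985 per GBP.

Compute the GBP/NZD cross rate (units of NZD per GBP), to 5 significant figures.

GBP/NZD = 2.2712

1 GBP × 10.985 = 10.985 HKD
10.985 HKD ÷ 4.8366 = 2.27122 NZD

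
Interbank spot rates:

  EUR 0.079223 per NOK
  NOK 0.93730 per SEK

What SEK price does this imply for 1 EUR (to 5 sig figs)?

EUR/SEK = 13.467

1 EUR ÷ 0.079223 = 12.6226 NOK
12.6226 NOK ÷ 0.93730 = 13.467 SEK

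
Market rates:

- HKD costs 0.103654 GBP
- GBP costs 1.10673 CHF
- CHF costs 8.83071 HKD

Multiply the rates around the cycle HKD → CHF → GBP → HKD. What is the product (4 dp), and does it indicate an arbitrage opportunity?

0.9871 (arbitrage exists)

Around HKD → CHF → GBP → HKD: 1 ÷ 8.83071 ÷ 1.10673 ÷ 0.103654 = 0.987135
Product < 1; profitable direction is HKD → GBP → CHF → HKD.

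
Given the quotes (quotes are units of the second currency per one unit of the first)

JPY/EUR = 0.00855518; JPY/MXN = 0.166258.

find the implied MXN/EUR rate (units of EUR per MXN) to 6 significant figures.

MXN/EUR = 0.0514573

1 MXN ÷ 0.166258 = 6.01475 JPY
6.01475 JPY × 0.00855518 = 0.0514573 EUR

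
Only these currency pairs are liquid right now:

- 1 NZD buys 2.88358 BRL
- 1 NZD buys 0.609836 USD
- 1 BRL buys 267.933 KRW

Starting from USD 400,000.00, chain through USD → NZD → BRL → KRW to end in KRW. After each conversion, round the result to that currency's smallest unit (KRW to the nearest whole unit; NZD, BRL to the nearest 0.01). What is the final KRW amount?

USD 400,000.00 ÷ 0.609836 = NZD 655,914.05
NZD 655,914.05 × 2.88358 = BRL 1,891,380.64
BRL 1,891,380.64 × 267.933 = KRW 506,763,289

KRW 506,763,289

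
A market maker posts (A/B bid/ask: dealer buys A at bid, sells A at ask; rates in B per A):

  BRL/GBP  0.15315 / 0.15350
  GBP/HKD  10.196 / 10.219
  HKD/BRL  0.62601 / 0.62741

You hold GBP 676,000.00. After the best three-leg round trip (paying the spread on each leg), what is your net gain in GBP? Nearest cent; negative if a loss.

Best loop GBP → BRL → HKD → GBP:
GBP 676,000.00 ÷ 0.15350 (buy BRL at ask) = BRL 4,403,908.79
BRL 4,403,908.79 ÷ 0.62741 (buy HKD at ask) = HKD 7,019,188.08
HKD 7,019,188.08 ÷ 10.219 (buy GBP at ask) = GBP 686,876.22

Net profit: GBP 10,876.22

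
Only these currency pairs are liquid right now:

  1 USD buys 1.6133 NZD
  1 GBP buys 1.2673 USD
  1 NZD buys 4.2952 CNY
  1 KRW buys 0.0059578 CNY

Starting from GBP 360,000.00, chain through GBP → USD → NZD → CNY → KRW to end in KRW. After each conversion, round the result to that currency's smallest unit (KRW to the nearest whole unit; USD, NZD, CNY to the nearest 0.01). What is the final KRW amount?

KRW 530,633,346

GBP 360,000.00 × 1.2673 = USD 456,228.00
USD 456,228.00 × 1.6133 = NZD 736,032.63
NZD 736,032.63 × 4.2952 = CNY 3,161,407.35
CNY 3,161,407.35 ÷ 0.0059578 = KRW 530,633,346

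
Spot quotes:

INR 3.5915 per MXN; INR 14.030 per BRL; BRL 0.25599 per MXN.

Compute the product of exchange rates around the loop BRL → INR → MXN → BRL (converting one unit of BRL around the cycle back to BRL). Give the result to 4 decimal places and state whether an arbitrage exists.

Around BRL → INR → MXN → BRL: 1 × 14.030 ÷ 3.5915 × 0.25599 = 1.000011
Product ≈ 1 (deviation 0.001%, within rounding noise).

1.0000 (no arbitrage)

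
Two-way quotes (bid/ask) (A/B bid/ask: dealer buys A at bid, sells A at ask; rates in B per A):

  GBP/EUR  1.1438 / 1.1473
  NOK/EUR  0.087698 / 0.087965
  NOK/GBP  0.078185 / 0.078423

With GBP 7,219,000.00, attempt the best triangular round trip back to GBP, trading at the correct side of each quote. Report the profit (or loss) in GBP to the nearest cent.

Net profit: GBP 120,063.87

Best loop GBP → EUR → NOK → GBP:
GBP 7,219,000.00 × 1.1438 (sell GBP at bid) = EUR 8,257,092.20
EUR 8,257,092.20 ÷ 0.087965 (buy NOK at ask) = NOK 93,867,927.02
NOK 93,867,927.02 × 0.078185 (sell NOK at bid) = GBP 7,339,063.87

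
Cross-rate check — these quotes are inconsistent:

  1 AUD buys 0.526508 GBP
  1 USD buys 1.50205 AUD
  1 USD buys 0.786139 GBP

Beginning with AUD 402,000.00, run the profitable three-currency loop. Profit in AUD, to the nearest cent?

Profitable loop is AUD → GBP → USD → AUD:
AUD 402,000.00 × 0.526508 = GBP 211,656.22
GBP 211,656.22 ÷ 0.786139 = USD 269,235.10
USD 269,235.10 × 1.50205 = AUD 404,404.59
Profit = AUD 404,404.59 − AUD 402,000.00

Profit: AUD 2,404.59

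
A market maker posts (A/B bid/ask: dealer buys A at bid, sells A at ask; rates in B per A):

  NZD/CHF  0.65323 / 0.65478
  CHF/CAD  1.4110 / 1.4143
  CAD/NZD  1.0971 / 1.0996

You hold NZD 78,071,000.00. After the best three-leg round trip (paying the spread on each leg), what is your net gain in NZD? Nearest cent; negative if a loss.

Net profit: NZD 874,811.41

Best loop NZD → CHF → CAD → NZD:
NZD 78,071,000.00 × 0.65323 (sell NZD at bid) = CHF 50,998,319.33
CHF 50,998,319.33 × 1.4110 (sell CHF at bid) = CAD 71,958,628.57
CAD 71,958,628.57 × 1.0971 (sell CAD at bid) = NZD 78,945,811.41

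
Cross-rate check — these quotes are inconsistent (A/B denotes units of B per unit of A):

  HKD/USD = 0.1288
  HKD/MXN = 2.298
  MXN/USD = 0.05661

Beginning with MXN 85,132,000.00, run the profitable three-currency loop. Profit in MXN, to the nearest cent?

Profitable loop is MXN → USD → HKD → MXN:
MXN 85,132,000.00 × 0.05661 = USD 4,819,322.52
USD 4,819,322.52 ÷ 0.1288 = HKD 37,417,100.31
HKD 37,417,100.31 × 2.298 = MXN 85,984,496.51
Profit = MXN 85,984,496.51 − MXN 85,132,000.00

Profit: MXN 852,496.51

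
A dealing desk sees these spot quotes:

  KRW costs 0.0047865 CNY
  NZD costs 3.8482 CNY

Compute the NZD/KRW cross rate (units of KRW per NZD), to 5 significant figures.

NZD/KRW = 803.97

1 NZD × 3.8482 = 3.8482 CNY
3.8482 CNY ÷ 0.0047865 = 803.969 KRW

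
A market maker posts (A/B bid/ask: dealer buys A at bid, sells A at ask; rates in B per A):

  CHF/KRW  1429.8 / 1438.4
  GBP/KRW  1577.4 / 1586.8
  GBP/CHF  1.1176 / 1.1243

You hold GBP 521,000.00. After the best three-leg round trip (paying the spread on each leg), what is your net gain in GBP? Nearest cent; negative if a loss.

Best loop GBP → CHF → KRW → GBP:
GBP 521,000.00 × 1.1176 (sell GBP at bid) = CHF 582,269.60
CHF 582,269.60 × 1429.8 (sell CHF at bid) = KRW 832,529,074
KRW 832,529,074 ÷ 1586.8 (buy GBP at ask) = GBP 524,659.11

Net profit: GBP 3,659.11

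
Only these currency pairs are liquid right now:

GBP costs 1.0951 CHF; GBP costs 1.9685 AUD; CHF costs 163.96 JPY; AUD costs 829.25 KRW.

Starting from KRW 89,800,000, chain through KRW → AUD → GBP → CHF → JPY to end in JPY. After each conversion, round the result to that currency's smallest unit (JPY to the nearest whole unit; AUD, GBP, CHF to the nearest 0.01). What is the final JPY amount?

JPY 9,877,501

KRW 89,800,000 ÷ 829.25 = AUD 108,290.62
AUD 108,290.62 ÷ 1.9685 = GBP 55,011.74
GBP 55,011.74 × 1.0951 = CHF 60,243.36
CHF 60,243.36 × 163.96 = JPY 9,877,501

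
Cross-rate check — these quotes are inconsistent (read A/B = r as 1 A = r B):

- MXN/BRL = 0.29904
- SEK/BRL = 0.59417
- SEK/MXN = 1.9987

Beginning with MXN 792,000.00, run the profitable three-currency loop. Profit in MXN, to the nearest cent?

Profitable loop is MXN → BRL → SEK → MXN:
MXN 792,000.00 × 0.29904 = BRL 236,839.68
BRL 236,839.68 ÷ 0.59417 = SEK 398,605.92
SEK 398,605.92 × 1.9987 = MXN 796,693.65
Profit = MXN 796,693.65 − MXN 792,000.00

Profit: MXN 4,693.65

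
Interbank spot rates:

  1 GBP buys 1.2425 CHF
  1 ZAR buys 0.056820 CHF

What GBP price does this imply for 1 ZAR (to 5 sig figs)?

ZAR/GBP = 0.045730

1 ZAR × 0.056820 = 0.05682 CHF
0.05682 CHF ÷ 1.2425 = 0.0457304 GBP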